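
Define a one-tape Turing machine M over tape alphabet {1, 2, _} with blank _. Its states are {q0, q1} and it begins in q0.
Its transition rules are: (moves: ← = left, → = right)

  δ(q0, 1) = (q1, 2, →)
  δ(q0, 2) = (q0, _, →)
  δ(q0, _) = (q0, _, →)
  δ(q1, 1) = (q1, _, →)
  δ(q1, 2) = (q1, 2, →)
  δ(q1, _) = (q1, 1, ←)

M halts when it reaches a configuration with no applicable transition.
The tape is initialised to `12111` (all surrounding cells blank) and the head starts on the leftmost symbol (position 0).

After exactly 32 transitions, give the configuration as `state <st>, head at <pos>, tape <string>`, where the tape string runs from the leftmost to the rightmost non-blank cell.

state=q0 head=0 tape=[1]2111___   (q0,1)→(q1,2,→)
state=q1 head=1 tape=2[2]111___   (q1,2)→(q1,2,→)
state=q1 head=2 tape=22[1]11___   (q1,1)→(q1,_,→)
state=q1 head=3 tape=22_[1]1___   (q1,1)→(q1,_,→)
state=q1 head=4 tape=22__[1]___   (q1,1)→(q1,_,→)
state=q1 head=5 tape=22___[_]__   (q1,_)→(q1,1,←)
state=q1 head=4 tape=22__[_]1__   (q1,_)→(q1,1,←)
state=q1 head=3 tape=22_[_]11__   (q1,_)→(q1,1,←)
state=q1 head=2 tape=22[_]111__   (q1,_)→(q1,1,←)
state=q1 head=1 tape=2[2]1111__   (q1,2)→(q1,2,→)
state=q1 head=2 tape=22[1]111__   (q1,1)→(q1,_,→)
state=q1 head=3 tape=22_[1]11__   (q1,1)→(q1,_,→)
state=q1 head=4 tape=22__[1]1__   (q1,1)→(q1,_,→)
state=q1 head=5 tape=22___[1]__   (q1,1)→(q1,_,→)
state=q1 head=6 tape=22____[_]_   (q1,_)→(q1,1,←)
state=q1 head=5 tape=22___[_]1_   (q1,_)→(q1,1,←)
state=q1 head=4 tape=22__[_]11_   (q1,_)→(q1,1,←)
state=q1 head=3 tape=22_[_]111_   (q1,_)→(q1,1,←)
state=q1 head=2 tape=22[_]1111_   (q1,_)→(q1,1,←)
state=q1 head=1 tape=2[2]11111_   (q1,2)→(q1,2,→)
state=q1 head=2 tape=22[1]1111_   (q1,1)→(q1,_,→)
state=q1 head=3 tape=22_[1]111_   (q1,1)→(q1,_,→)
state=q1 head=4 tape=22__[1]11_   (q1,1)→(q1,_,→)
state=q1 head=5 tape=22___[1]1_   (q1,1)→(q1,_,→)
state=q1 head=6 tape=22____[1]_   (q1,1)→(q1,_,→)
state=q1 head=7 tape=22_____[_]   (q1,_)→(q1,1,←)
state=q1 head=6 tape=22____[_]1   (q1,_)→(q1,1,←)
state=q1 head=5 tape=22___[_]11   (q1,_)→(q1,1,←)
state=q1 head=4 tape=22__[_]111   (q1,_)→(q1,1,←)
state=q1 head=3 tape=22_[_]1111   (q1,_)→(q1,1,←)
state=q1 head=2 tape=22[_]11111   (q1,_)→(q1,1,←)
state=q1 head=1 tape=2[2]111111   (q1,2)→(q1,2,→)
state=q1 head=2 tape=22[1]11111
After 32 steps: state q1, head at 2, tape 22111111.

state q1, head at 2, tape 22111111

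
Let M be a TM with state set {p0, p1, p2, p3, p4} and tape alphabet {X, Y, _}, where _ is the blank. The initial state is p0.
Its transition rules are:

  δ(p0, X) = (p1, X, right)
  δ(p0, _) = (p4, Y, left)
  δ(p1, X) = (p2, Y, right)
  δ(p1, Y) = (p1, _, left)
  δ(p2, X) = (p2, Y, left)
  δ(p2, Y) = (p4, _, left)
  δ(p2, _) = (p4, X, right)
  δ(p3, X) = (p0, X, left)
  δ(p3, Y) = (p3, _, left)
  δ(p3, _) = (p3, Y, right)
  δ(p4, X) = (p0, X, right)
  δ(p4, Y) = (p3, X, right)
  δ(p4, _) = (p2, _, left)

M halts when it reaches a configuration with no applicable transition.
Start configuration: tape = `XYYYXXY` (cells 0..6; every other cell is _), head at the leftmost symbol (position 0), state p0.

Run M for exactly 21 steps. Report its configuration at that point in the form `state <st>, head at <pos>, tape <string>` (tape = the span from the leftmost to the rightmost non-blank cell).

state p0, head at 5, tape YXYXXYY

state=p0 head=0 tape=[X]YYYXXY_   (p0,X)→(p1,X,right)
state=p1 head=1 tape=X[Y]YYXXY_   (p1,Y)→(p1,_,left)
state=p1 head=0 tape=[X]_YYXXY_   (p1,X)→(p2,Y,right)
state=p2 head=1 tape=Y[_]YYXXY_   (p2,_)→(p4,X,right)
state=p4 head=2 tape=YX[Y]YXXY_   (p4,Y)→(p3,X,right)
state=p3 head=3 tape=YXX[Y]XXY_   (p3,Y)→(p3,_,left)
state=p3 head=2 tape=YX[X]_XXY_   (p3,X)→(p0,X,left)
state=p0 head=1 tape=Y[X]X_XXY_   (p0,X)→(p1,X,right)
state=p1 head=2 tape=YX[X]_XXY_   (p1,X)→(p2,Y,right)
state=p2 head=3 tape=YXY[_]XXY_   (p2,_)→(p4,X,right)
state=p4 head=4 tape=YXYX[X]XY_   (p4,X)→(p0,X,right)
state=p0 head=5 tape=YXYXX[X]Y_   (p0,X)→(p1,X,right)
state=p1 head=6 tape=YXYXXX[Y]_   (p1,Y)→(p1,_,left)
state=p1 head=5 tape=YXYXX[X]__   (p1,X)→(p2,Y,right)
state=p2 head=6 tape=YXYXXY[_]_   (p2,_)→(p4,X,right)
state=p4 head=7 tape=YXYXXYX[_]   (p4,_)→(p2,_,left)
state=p2 head=6 tape=YXYXXY[X]_   (p2,X)→(p2,Y,left)
state=p2 head=5 tape=YXYXX[Y]Y_   (p2,Y)→(p4,_,left)
state=p4 head=4 tape=YXYX[X]_Y_   (p4,X)→(p0,X,right)
state=p0 head=5 tape=YXYXX[_]Y_   (p0,_)→(p4,Y,left)
state=p4 head=4 tape=YXYX[X]YY_   (p4,X)→(p0,X,right)
state=p0 head=5 tape=YXYXX[Y]Y_
After 21 steps: state p0, head at 5, tape YXYXXYY.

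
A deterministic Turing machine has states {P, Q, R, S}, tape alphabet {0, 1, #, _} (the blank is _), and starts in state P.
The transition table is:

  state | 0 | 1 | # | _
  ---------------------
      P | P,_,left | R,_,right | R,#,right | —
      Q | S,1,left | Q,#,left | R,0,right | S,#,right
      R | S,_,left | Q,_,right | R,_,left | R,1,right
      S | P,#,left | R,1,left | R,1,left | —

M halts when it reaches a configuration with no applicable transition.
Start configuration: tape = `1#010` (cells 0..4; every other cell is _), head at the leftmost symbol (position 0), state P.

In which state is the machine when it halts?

P | _[1]#010   read 1 → write _, move right, go to R
R | __[#]010   read # → write _, move left, go to R
R | _[_]_010   read _ → write 1, move right, go to R
R | _1[_]010   read _ → write 1, move right, go to R
R | _11[0]10   read 0 → write _, move left, go to S
S | _1[1]_10   read 1 → write 1, move left, go to R
R | _[1]1_10   read 1 → write _, move right, go to Q
Q | __[1]_10   read 1 → write #, move left, go to Q
Q | _[_]#_10   read _ → write #, move right, go to S
S | _#[#]_10   read # → write 1, move left, go to R
R | _[#]1_10   read # → write _, move left, go to R
R | [_]_1_10   read _ → write 1, move right, go to R
R | 1[_]1_10   read _ → write 1, move right, go to R
R | 11[1]_10   read 1 → write _, move right, go to Q
Q | 11_[_]10   read _ → write #, move right, go to S
S | 11_#[1]0   read 1 → write 1, move left, go to R
R | 11_[#]10   read # → write _, move left, go to R
R | 11[_]_10   read _ → write 1, move right, go to R
R | 111[_]10   read _ → write 1, move right, go to R
R | 1111[1]0   read 1 → write _, move right, go to Q
Q | 1111_[0]   read 0 → write 1, move left, go to S
S | 1111[_]1
No transition is defined for (S, _); M halts in state S.

S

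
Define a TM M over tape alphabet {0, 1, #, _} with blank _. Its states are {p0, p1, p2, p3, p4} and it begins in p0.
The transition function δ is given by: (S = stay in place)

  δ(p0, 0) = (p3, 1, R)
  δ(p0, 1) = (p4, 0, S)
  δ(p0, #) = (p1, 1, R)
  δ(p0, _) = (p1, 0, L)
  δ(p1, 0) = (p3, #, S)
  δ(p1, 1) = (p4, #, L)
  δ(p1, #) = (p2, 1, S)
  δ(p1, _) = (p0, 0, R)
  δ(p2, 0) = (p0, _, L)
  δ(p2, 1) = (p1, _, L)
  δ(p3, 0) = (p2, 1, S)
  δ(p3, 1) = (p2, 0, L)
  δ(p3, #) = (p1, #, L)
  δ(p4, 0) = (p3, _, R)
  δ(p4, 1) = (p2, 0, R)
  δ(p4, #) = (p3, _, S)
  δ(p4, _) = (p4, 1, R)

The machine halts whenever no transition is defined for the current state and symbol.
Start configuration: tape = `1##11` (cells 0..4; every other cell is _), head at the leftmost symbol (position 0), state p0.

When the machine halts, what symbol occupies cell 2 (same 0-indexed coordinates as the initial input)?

0

state=p0 head=0 tape=[1]##11   (p0,1)→(p4,0,S)
state=p4 head=0 tape=[0]##11   (p4,0)→(p3,_,R)
state=p3 head=1 tape=_[#]#11   (p3,#)→(p1,#,L)
state=p1 head=0 tape=[_]##11   (p1,_)→(p0,0,R)
state=p0 head=1 tape=0[#]#11   (p0,#)→(p1,1,R)
state=p1 head=2 tape=01[#]11   (p1,#)→(p2,1,S)
state=p2 head=2 tape=01[1]11   (p2,1)→(p1,_,L)
state=p1 head=1 tape=0[1]_11   (p1,1)→(p4,#,L)
state=p4 head=0 tape=[0]#_11   (p4,0)→(p3,_,R)
state=p3 head=1 tape=_[#]_11   (p3,#)→(p1,#,L)
state=p1 head=0 tape=[_]#_11   (p1,_)→(p0,0,R)
state=p0 head=1 tape=0[#]_11   (p0,#)→(p1,1,R)
state=p1 head=2 tape=01[_]11   (p1,_)→(p0,0,R)
state=p0 head=3 tape=010[1]1   (p0,1)→(p4,0,S)
state=p4 head=3 tape=010[0]1   (p4,0)→(p3,_,R)
state=p3 head=4 tape=010_[1]   (p3,1)→(p2,0,L)
state=p2 head=3 tape=010[_]0
Cell 2 holds 0 when M halts.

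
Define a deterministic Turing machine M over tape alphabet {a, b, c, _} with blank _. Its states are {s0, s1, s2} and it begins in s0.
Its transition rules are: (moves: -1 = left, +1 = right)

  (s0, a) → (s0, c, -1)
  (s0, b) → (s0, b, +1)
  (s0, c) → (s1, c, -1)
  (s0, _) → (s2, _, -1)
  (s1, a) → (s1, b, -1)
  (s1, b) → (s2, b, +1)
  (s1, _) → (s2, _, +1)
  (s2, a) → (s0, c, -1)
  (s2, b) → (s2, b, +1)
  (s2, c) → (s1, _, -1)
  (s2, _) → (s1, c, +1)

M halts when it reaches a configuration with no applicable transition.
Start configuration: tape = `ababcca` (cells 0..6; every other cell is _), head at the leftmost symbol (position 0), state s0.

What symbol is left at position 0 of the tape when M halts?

state=s0 head=0 tape=__[a]babcca   (s0,a)→(s0,c,-1)
state=s0 head=-1 tape=_[_]cbabcca   (s0,_)→(s2,_,-1)
state=s2 head=-2 tape=[_]_cbabcca   (s2,_)→(s1,c,+1)
state=s1 head=-1 tape=c[_]cbabcca   (s1,_)→(s2,_,+1)
state=s2 head=0 tape=c_[c]babcca   (s2,c)→(s1,_,-1)
state=s1 head=-1 tape=c[_]_babcca   (s1,_)→(s2,_,+1)
state=s2 head=0 tape=c_[_]babcca   (s2,_)→(s1,c,+1)
state=s1 head=1 tape=c_c[b]abcca   (s1,b)→(s2,b,+1)
state=s2 head=2 tape=c_cb[a]bcca   (s2,a)→(s0,c,-1)
state=s0 head=1 tape=c_c[b]cbcca   (s0,b)→(s0,b,+1)
state=s0 head=2 tape=c_cb[c]bcca   (s0,c)→(s1,c,-1)
state=s1 head=1 tape=c_c[b]cbcca   (s1,b)→(s2,b,+1)
state=s2 head=2 tape=c_cb[c]bcca   (s2,c)→(s1,_,-1)
state=s1 head=1 tape=c_c[b]_bcca   (s1,b)→(s2,b,+1)
state=s2 head=2 tape=c_cb[_]bcca   (s2,_)→(s1,c,+1)
state=s1 head=3 tape=c_cbc[b]cca   (s1,b)→(s2,b,+1)
state=s2 head=4 tape=c_cbcb[c]ca   (s2,c)→(s1,_,-1)
state=s1 head=3 tape=c_cbc[b]_ca   (s1,b)→(s2,b,+1)
state=s2 head=4 tape=c_cbcb[_]ca   (s2,_)→(s1,c,+1)
state=s1 head=5 tape=c_cbcbc[c]a
Cell 0 holds c when M halts.

c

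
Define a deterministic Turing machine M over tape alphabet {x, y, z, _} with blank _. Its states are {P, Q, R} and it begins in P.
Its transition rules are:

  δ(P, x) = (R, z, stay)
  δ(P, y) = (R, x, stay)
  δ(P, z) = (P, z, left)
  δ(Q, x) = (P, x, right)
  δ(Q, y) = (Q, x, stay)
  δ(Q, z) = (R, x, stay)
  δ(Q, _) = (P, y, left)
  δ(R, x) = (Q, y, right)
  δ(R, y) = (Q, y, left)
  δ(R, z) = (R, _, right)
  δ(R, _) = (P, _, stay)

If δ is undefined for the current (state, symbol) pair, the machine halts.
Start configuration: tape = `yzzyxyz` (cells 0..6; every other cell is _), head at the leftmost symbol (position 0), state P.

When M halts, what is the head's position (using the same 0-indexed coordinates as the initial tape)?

7

state=P head=0 tape=[y]zzyxyz_   (P,y)→(R,x,stay)
state=R head=0 tape=[x]zzyxyz_   (R,x)→(Q,y,right)
state=Q head=1 tape=y[z]zyxyz_   (Q,z)→(R,x,stay)
state=R head=1 tape=y[x]zyxyz_   (R,x)→(Q,y,right)
state=Q head=2 tape=yy[z]yxyz_   (Q,z)→(R,x,stay)
state=R head=2 tape=yy[x]yxyz_   (R,x)→(Q,y,right)
state=Q head=3 tape=yyy[y]xyz_   (Q,y)→(Q,x,stay)
state=Q head=3 tape=yyy[x]xyz_   (Q,x)→(P,x,right)
state=P head=4 tape=yyyx[x]yz_   (P,x)→(R,z,stay)
state=R head=4 tape=yyyx[z]yz_   (R,z)→(R,_,right)
state=R head=5 tape=yyyx_[y]z_   (R,y)→(Q,y,left)
state=Q head=4 tape=yyyx[_]yz_   (Q,_)→(P,y,left)
state=P head=3 tape=yyy[x]yyz_   (P,x)→(R,z,stay)
state=R head=3 tape=yyy[z]yyz_   (R,z)→(R,_,right)
state=R head=4 tape=yyy_[y]yz_   (R,y)→(Q,y,left)
state=Q head=3 tape=yyy[_]yyz_   (Q,_)→(P,y,left)
state=P head=2 tape=yy[y]yyyz_   (P,y)→(R,x,stay)
state=R head=2 tape=yy[x]yyyz_   (R,x)→(Q,y,right)
state=Q head=3 tape=yyy[y]yyz_   (Q,y)→(Q,x,stay)
state=Q head=3 tape=yyy[x]yyz_   (Q,x)→(P,x,right)
state=P head=4 tape=yyyx[y]yz_   (P,y)→(R,x,stay)
state=R head=4 tape=yyyx[x]yz_   (R,x)→(Q,y,right)
state=Q head=5 tape=yyyxy[y]z_   (Q,y)→(Q,x,stay)
state=Q head=5 tape=yyyxy[x]z_   (Q,x)→(P,x,right)
state=P head=6 tape=yyyxyx[z]_   (P,z)→(P,z,left)
state=P head=5 tape=yyyxy[x]z_   (P,x)→(R,z,stay)
state=R head=5 tape=yyyxy[z]z_   (R,z)→(R,_,right)
state=R head=6 tape=yyyxy_[z]_   (R,z)→(R,_,right)
state=R head=7 tape=yyyxy__[_]   (R,_)→(P,_,stay)
state=P head=7 tape=yyyxy__[_]
At halt the head is at cell 7.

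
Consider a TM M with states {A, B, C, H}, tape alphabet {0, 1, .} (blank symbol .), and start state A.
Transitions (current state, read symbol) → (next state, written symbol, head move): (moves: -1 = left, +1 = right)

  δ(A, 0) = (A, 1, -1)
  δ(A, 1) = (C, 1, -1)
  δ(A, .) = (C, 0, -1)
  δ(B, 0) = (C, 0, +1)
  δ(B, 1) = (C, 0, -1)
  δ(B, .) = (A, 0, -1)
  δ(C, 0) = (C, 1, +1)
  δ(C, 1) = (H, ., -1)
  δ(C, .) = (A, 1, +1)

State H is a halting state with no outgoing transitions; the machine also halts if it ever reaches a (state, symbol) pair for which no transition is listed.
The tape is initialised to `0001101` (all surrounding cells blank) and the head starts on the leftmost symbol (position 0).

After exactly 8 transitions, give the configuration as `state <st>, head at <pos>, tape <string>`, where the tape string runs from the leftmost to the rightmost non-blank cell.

state H, head at -4, tape 111001101

state=A head=0 tape=....[0]001101   (A,0)→(A,1,-1)
state=A head=-1 tape=...[.]1001101   (A,.)→(C,0,-1)
state=C head=-2 tape=..[.]01001101   (C,.)→(A,1,+1)
state=A head=-1 tape=..1[0]1001101   (A,0)→(A,1,-1)
state=A head=-2 tape=..[1]11001101   (A,1)→(C,1,-1)
state=C head=-3 tape=.[.]111001101   (C,.)→(A,1,+1)
state=A head=-2 tape=.1[1]11001101   (A,1)→(C,1,-1)
state=C head=-3 tape=.[1]111001101   (C,1)→(H,.,-1)
state=H head=-4 tape=[.].111001101
After 8 steps: state H, head at -4, tape 111001101.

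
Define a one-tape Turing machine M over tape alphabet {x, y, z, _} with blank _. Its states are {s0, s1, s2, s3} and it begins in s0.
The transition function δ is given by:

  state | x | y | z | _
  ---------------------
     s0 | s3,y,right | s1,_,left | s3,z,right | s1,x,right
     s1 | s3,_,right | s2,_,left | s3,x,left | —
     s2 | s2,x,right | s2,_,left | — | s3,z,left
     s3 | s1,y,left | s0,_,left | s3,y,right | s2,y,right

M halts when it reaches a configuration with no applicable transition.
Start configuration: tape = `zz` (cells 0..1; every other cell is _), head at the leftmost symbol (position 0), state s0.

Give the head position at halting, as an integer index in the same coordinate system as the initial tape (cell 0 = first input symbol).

-2

s0 | ___[z]z__   read z → write z, move right, go to s3
s3 | ___z[z]__   read z → write y, move right, go to s3
s3 | ___zy[_]_   read _ → write y, move right, go to s2
s2 | ___zyy[_]   read _ → write z, move left, go to s3
s3 | ___zy[y]z   read y → write _, move left, go to s0
s0 | ___z[y]_z   read y → write _, move left, go to s1
s1 | ___[z]__z   read z → write x, move left, go to s3
s3 | __[_]x__z   read _ → write y, move right, go to s2
s2 | __y[x]__z   read x → write x, move right, go to s2
s2 | __yx[_]_z   read _ → write z, move left, go to s3
s3 | __y[x]z_z   read x → write y, move left, go to s1
s1 | __[y]yz_z   read y → write _, move left, go to s2
s2 | _[_]_yz_z   read _ → write z, move left, go to s3
s3 | [_]z_yz_z   read _ → write y, move right, go to s2
s2 | y[z]_yz_z
At halt the head is at cell -2.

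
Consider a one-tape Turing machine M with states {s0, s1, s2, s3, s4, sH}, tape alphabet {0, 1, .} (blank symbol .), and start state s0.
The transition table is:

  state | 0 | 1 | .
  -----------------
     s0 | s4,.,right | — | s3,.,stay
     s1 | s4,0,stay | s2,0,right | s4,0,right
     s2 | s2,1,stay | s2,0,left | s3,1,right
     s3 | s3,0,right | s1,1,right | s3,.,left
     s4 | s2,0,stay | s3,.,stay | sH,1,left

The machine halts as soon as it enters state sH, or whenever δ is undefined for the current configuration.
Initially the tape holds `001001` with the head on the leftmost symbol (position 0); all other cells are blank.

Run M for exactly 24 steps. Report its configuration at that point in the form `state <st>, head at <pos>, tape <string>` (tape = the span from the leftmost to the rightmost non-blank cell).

state sH, head at 6, tape 100000101

s0 | .[0]01001..   read 0 → write ., move right, go to s4
s4 | ..[0]1001..   read 0 → write 0, move stay, go to s2
s2 | ..[0]1001..   read 0 → write 1, move stay, go to s2
s2 | ..[1]1001..   read 1 → write 0, move left, go to s2
s2 | .[.]01001..   read . → write 1, move right, go to s3
s3 | .1[0]1001..   read 0 → write 0, move right, go to s3
s3 | .10[1]001..   read 1 → write 1, move right, go to s1
s1 | .101[0]01..   read 0 → write 0, move stay, go to s4
s4 | .101[0]01..   read 0 → write 0, move stay, go to s2
s2 | .101[0]01..   read 0 → write 1, move stay, go to s2
s2 | .101[1]01..   read 1 → write 0, move left, go to s2
s2 | .10[1]001..   read 1 → write 0, move left, go to s2
s2 | .1[0]0001..   read 0 → write 1, move stay, go to s2
s2 | .1[1]0001..   read 1 → write 0, move left, go to s2
s2 | .[1]00001..   read 1 → write 0, move left, go to s2
s2 | [.]000001..   read . → write 1, move right, go to s3
s3 | 1[0]00001..   read 0 → write 0, move right, go to s3
s3 | 10[0]0001..   read 0 → write 0, move right, go to s3
s3 | 100[0]001..   read 0 → write 0, move right, go to s3
s3 | 1000[0]01..   read 0 → write 0, move right, go to s3
s3 | 10000[0]1..   read 0 → write 0, move right, go to s3
s3 | 100000[1]..   read 1 → write 1, move right, go to s1
s1 | 1000001[.].   read . → write 0, move right, go to s4
s4 | 10000010[.]   read . → write 1, move left, go to sH
sH | 1000001[0]1
After 24 steps: state sH, head at 6, tape 100000101.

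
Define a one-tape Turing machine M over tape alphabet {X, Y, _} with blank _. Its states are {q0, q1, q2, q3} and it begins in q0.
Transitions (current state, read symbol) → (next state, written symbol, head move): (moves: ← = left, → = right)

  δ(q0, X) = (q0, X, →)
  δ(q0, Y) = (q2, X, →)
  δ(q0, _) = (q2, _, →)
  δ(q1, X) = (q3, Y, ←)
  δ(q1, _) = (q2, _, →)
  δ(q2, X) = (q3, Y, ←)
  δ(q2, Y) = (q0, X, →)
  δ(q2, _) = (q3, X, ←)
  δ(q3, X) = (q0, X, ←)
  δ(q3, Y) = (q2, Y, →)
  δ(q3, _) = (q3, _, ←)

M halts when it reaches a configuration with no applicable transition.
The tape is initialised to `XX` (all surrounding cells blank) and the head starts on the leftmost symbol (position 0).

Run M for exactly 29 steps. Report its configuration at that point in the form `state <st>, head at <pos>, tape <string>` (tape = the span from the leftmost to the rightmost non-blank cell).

state q2, head at 5, tape XX_X_X

state=q0 head=0 tape=[X]X____   (q0,X)→(q0,X,→)
state=q0 head=1 tape=X[X]____   (q0,X)→(q0,X,→)
state=q0 head=2 tape=XX[_]___   (q0,_)→(q2,_,→)
state=q2 head=3 tape=XX_[_]__   (q2,_)→(q3,X,←)
state=q3 head=2 tape=XX[_]X__   (q3,_)→(q3,_,←)
state=q3 head=1 tape=X[X]_X__   (q3,X)→(q0,X,←)
state=q0 head=0 tape=[X]X_X__   (q0,X)→(q0,X,→)
state=q0 head=1 tape=X[X]_X__   (q0,X)→(q0,X,→)
state=q0 head=2 tape=XX[_]X__   (q0,_)→(q2,_,→)
state=q2 head=3 tape=XX_[X]__   (q2,X)→(q3,Y,←)
state=q3 head=2 tape=XX[_]Y__   (q3,_)→(q3,_,←)
state=q3 head=1 tape=X[X]_Y__   (q3,X)→(q0,X,←)
state=q0 head=0 tape=[X]X_Y__   (q0,X)→(q0,X,→)
state=q0 head=1 tape=X[X]_Y__   (q0,X)→(q0,X,→)
state=q0 head=2 tape=XX[_]Y__   (q0,_)→(q2,_,→)
state=q2 head=3 tape=XX_[Y]__   (q2,Y)→(q0,X,→)
state=q0 head=4 tape=XX_X[_]_   (q0,_)→(q2,_,→)
state=q2 head=5 tape=XX_X_[_]   (q2,_)→(q3,X,←)
state=q3 head=4 tape=XX_X[_]X   (q3,_)→(q3,_,←)
state=q3 head=3 tape=XX_[X]_X   (q3,X)→(q0,X,←)
state=q0 head=2 tape=XX[_]X_X   (q0,_)→(q2,_,→)
state=q2 head=3 tape=XX_[X]_X   (q2,X)→(q3,Y,←)
state=q3 head=2 tape=XX[_]Y_X   (q3,_)→(q3,_,←)
state=q3 head=1 tape=X[X]_Y_X   (q3,X)→(q0,X,←)
state=q0 head=0 tape=[X]X_Y_X   (q0,X)→(q0,X,→)
state=q0 head=1 tape=X[X]_Y_X   (q0,X)→(q0,X,→)
state=q0 head=2 tape=XX[_]Y_X   (q0,_)→(q2,_,→)
state=q2 head=3 tape=XX_[Y]_X   (q2,Y)→(q0,X,→)
state=q0 head=4 tape=XX_X[_]X   (q0,_)→(q2,_,→)
state=q2 head=5 tape=XX_X_[X]
After 29 steps: state q2, head at 5, tape XX_X_X.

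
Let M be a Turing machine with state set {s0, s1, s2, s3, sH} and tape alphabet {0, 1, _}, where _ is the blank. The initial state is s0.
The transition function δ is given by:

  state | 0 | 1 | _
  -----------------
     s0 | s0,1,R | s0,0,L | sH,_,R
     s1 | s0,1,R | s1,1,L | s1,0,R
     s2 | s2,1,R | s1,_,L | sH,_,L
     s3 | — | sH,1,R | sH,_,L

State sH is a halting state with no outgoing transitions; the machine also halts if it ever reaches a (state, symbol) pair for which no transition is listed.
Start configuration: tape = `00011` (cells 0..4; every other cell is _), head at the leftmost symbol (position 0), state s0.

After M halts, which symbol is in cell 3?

state=s0 head=0 tape=_[0]0011   (s0,0)→(s0,1,R)
state=s0 head=1 tape=_1[0]011   (s0,0)→(s0,1,R)
state=s0 head=2 tape=_11[0]11   (s0,0)→(s0,1,R)
state=s0 head=3 tape=_111[1]1   (s0,1)→(s0,0,L)
state=s0 head=2 tape=_11[1]01   (s0,1)→(s0,0,L)
state=s0 head=1 tape=_1[1]001   (s0,1)→(s0,0,L)
state=s0 head=0 tape=_[1]0001   (s0,1)→(s0,0,L)
state=s0 head=-1 tape=[_]00001   (s0,_)→(sH,_,R)
state=sH head=0 tape=_[0]0001
Cell 3 holds 0 when M halts.

0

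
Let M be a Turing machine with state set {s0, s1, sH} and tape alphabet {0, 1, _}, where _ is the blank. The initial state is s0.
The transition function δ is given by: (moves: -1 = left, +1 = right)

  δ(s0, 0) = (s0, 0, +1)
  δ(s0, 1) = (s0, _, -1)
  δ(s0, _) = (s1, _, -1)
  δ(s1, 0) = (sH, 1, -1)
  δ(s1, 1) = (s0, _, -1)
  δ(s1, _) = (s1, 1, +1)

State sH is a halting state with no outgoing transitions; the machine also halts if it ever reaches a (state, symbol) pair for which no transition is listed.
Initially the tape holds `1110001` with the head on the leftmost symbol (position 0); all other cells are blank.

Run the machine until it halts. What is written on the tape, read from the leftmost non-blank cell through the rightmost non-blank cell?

s0 | ______[1]110001   read 1 → write _, move -1, go to s0
s0 | _____[_]_110001   read _ → write _, move -1, go to s1
s1 | ____[_]__110001   read _ → write 1, move +1, go to s1
s1 | ____1[_]_110001   read _ → write 1, move +1, go to s1
s1 | ____11[_]110001   read _ → write 1, move +1, go to s1
s1 | ____111[1]10001   read 1 → write _, move -1, go to s0
s0 | ____11[1]_10001   read 1 → write _, move -1, go to s0
s0 | ____1[1]__10001   read 1 → write _, move -1, go to s0
s0 | ____[1]___10001   read 1 → write _, move -1, go to s0
s0 | ___[_]____10001   read _ → write _, move -1, go to s1
s1 | __[_]_____10001   read _ → write 1, move +1, go to s1
s1 | __1[_]____10001   read _ → write 1, move +1, go to s1
s1 | __11[_]___10001   read _ → write 1, move +1, go to s1
s1 | __111[_]__10001   read _ → write 1, move +1, go to s1
s1 | __1111[_]_10001   read _ → write 1, move +1, go to s1
s1 | __11111[_]10001   read _ → write 1, move +1, go to s1
s1 | __111111[1]0001   read 1 → write _, move -1, go to s0
s0 | __11111[1]_0001   read 1 → write _, move -1, go to s0
s0 | __1111[1]__0001   read 1 → write _, move -1, go to s0
s0 | __111[1]___0001   read 1 → write _, move -1, go to s0
s0 | __11[1]____0001   read 1 → write _, move -1, go to s0
s0 | __1[1]_____0001   read 1 → write _, move -1, go to s0
s0 | __[1]______0001   read 1 → write _, move -1, go to s0
s0 | _[_]_______0001   read _ → write _, move -1, go to s1
s1 | [_]________0001   read _ → write 1, move +1, go to s1
s1 | 1[_]_______0001   read _ → write 1, move +1, go to s1
s1 | 11[_]______0001   read _ → write 1, move +1, go to s1
s1 | 111[_]_____0001   read _ → write 1, move +1, go to s1
s1 | 1111[_]____0001   read _ → write 1, move +1, go to s1
s1 | 11111[_]___0001   read _ → write 1, move +1, go to s1
s1 | 111111[_]__0001   read _ → write 1, move +1, go to s1
s1 | 1111111[_]_0001   read _ → write 1, move +1, go to s1
s1 | 11111111[_]0001   read _ → write 1, move +1, go to s1
s1 | 111111111[0]001   read 0 → write 1, move -1, go to sH
sH | 11111111[1]1001
The non-blank tape span at halt is 1111111111001.

1111111111001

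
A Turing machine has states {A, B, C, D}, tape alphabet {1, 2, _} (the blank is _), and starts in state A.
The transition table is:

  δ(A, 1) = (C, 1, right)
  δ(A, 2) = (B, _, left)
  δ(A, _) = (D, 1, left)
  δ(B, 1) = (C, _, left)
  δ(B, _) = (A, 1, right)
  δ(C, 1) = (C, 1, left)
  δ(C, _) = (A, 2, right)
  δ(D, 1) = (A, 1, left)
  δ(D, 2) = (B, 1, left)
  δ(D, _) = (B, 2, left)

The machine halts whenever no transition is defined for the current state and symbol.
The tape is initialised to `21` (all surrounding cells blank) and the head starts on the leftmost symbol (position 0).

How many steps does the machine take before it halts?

state=A head=0 tape=_______[2]1   (A,2)→(B,_,left)
state=B head=-1 tape=______[_]_1   (B,_)→(A,1,right)
state=A head=0 tape=______1[_]1   (A,_)→(D,1,left)
state=D head=-1 tape=______[1]11   (D,1)→(A,1,left)
state=A head=-2 tape=_____[_]111   (A,_)→(D,1,left)
state=D head=-3 tape=____[_]1111   (D,_)→(B,2,left)
state=B head=-4 tape=___[_]21111   (B,_)→(A,1,right)
state=A head=-3 tape=___1[2]1111   (A,2)→(B,_,left)
state=B head=-4 tape=___[1]_1111   (B,1)→(C,_,left)
state=C head=-5 tape=__[_]__1111   (C,_)→(A,2,right)
state=A head=-4 tape=__2[_]_1111   (A,_)→(D,1,left)
state=D head=-5 tape=__[2]1_1111   (D,2)→(B,1,left)
state=B head=-6 tape=_[_]11_1111   (B,_)→(A,1,right)
state=A head=-5 tape=_1[1]1_1111   (A,1)→(C,1,right)
state=C head=-4 tape=_11[1]_1111   (C,1)→(C,1,left)
state=C head=-5 tape=_1[1]1_1111   (C,1)→(C,1,left)
state=C head=-6 tape=_[1]11_1111   (C,1)→(C,1,left)
state=C head=-7 tape=[_]111_1111   (C,_)→(A,2,right)
state=A head=-6 tape=2[1]11_1111   (A,1)→(C,1,right)
state=C head=-5 tape=21[1]1_1111   (C,1)→(C,1,left)
state=C head=-6 tape=2[1]11_1111   (C,1)→(C,1,left)
state=C head=-7 tape=[2]111_1111
M halts after 21 transitions.

21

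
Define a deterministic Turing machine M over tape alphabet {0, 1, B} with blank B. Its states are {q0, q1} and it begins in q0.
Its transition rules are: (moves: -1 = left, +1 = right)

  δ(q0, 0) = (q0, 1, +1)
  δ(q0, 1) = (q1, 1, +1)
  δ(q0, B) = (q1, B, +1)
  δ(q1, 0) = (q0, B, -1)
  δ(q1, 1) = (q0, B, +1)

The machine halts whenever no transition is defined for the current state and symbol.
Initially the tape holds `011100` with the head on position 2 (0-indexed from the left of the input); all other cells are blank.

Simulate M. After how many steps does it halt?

state=q0 head=2 tape=01[1]100BB   (q0,1)→(q1,1,+1)
state=q1 head=3 tape=011[1]00BB   (q1,1)→(q0,B,+1)
state=q0 head=4 tape=011B[0]0BB   (q0,0)→(q0,1,+1)
state=q0 head=5 tape=011B1[0]BB   (q0,0)→(q0,1,+1)
state=q0 head=6 tape=011B11[B]B   (q0,B)→(q1,B,+1)
state=q1 head=7 tape=011B11B[B]
M halts after 5 transitions.

5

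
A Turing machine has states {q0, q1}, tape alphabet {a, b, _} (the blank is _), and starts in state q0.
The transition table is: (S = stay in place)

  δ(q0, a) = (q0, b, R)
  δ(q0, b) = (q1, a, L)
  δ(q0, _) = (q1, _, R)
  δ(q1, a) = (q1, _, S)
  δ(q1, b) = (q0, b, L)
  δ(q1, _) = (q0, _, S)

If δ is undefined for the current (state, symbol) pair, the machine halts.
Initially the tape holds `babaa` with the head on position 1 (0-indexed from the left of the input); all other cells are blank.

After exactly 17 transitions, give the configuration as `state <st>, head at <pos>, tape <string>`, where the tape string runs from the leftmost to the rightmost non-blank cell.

q0 | _b[a]baa   read a → write b, move R, go to q0
q0 | _bb[b]aa   read b → write a, move L, go to q1
q1 | _b[b]aaa   read b → write b, move L, go to q0
q0 | _[b]baaa   read b → write a, move L, go to q1
q1 | [_]abaaa   read _ → write _, move S, go to q0
q0 | [_]abaaa   read _ → write _, move R, go to q1
q1 | _[a]baaa   read a → write _, move S, go to q1
q1 | _[_]baaa   read _ → write _, move S, go to q0
q0 | _[_]baaa   read _ → write _, move R, go to q1
q1 | __[b]aaa   read b → write b, move L, go to q0
q0 | _[_]baaa   read _ → write _, move R, go to q1
q1 | __[b]aaa   read b → write b, move L, go to q0
q0 | _[_]baaa   read _ → write _, move R, go to q1
q1 | __[b]aaa   read b → write b, move L, go to q0
q0 | _[_]baaa   read _ → write _, move R, go to q1
q1 | __[b]aaa   read b → write b, move L, go to q0
q0 | _[_]baaa   read _ → write _, move R, go to q1
q1 | __[b]aaa
After 17 steps: state q1, head at 1, tape baaa.

state q1, head at 1, tape baaa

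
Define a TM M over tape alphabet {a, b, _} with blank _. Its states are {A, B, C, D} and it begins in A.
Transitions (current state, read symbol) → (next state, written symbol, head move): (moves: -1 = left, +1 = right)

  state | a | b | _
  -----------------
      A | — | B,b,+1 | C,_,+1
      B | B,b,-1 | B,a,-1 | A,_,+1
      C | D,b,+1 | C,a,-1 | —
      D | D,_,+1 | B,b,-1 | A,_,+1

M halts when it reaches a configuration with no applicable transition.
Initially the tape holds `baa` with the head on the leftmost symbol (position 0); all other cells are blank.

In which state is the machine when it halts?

state=A head=0 tape=_[b]aa   (A,b)→(B,b,+1)
state=B head=1 tape=_b[a]a   (B,a)→(B,b,-1)
state=B head=0 tape=_[b]ba   (B,b)→(B,a,-1)
state=B head=-1 tape=[_]aba   (B,_)→(A,_,+1)
state=A head=0 tape=_[a]ba
No transition is defined for (A, a); M halts in state A.

A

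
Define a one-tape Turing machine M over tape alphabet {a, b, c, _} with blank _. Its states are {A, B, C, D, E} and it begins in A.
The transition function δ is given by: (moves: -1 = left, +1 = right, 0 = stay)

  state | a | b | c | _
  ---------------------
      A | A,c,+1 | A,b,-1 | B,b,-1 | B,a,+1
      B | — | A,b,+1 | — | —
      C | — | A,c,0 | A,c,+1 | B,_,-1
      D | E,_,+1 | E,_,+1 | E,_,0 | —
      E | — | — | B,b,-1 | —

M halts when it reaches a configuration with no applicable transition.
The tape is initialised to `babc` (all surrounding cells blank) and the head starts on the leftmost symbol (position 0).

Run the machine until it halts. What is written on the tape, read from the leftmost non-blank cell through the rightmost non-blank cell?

state=A head=0 tape=__[b]abc   (A,b)→(A,b,-1)
state=A head=-1 tape=_[_]babc   (A,_)→(B,a,+1)
state=B head=0 tape=_a[b]abc   (B,b)→(A,b,+1)
state=A head=1 tape=_ab[a]bc   (A,a)→(A,c,+1)
state=A head=2 tape=_abc[b]c   (A,b)→(A,b,-1)
state=A head=1 tape=_ab[c]bc   (A,c)→(B,b,-1)
state=B head=0 tape=_a[b]bbc   (B,b)→(A,b,+1)
state=A head=1 tape=_ab[b]bc   (A,b)→(A,b,-1)
state=A head=0 tape=_a[b]bbc   (A,b)→(A,b,-1)
state=A head=-1 tape=_[a]bbbc   (A,a)→(A,c,+1)
state=A head=0 tape=_c[b]bbc   (A,b)→(A,b,-1)
state=A head=-1 tape=_[c]bbbc   (A,c)→(B,b,-1)
state=B head=-2 tape=[_]bbbbc
The non-blank tape span at halt is bbbbc.

bbbbc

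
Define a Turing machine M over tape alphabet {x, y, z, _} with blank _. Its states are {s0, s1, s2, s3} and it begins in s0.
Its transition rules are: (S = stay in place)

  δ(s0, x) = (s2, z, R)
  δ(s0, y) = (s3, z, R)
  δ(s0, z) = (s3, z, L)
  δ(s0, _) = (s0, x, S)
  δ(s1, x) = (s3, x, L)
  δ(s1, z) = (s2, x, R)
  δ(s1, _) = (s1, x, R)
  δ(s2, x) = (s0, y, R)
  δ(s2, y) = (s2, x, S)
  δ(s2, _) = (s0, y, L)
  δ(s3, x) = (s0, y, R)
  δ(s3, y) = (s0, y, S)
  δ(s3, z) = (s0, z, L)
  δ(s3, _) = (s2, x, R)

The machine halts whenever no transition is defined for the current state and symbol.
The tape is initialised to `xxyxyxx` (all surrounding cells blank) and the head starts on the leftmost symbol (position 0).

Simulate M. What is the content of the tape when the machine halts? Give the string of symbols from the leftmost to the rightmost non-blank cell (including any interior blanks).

zzzzzzzzy

s0 | _[x]xyxyxx_   read x → write z, move R, go to s2
s2 | _z[x]yxyxx_   read x → write y, move R, go to s0
s0 | _zy[y]xyxx_   read y → write z, move R, go to s3
s3 | _zyz[x]yxx_   read x → write y, move R, go to s0
s0 | _zyzy[y]xx_   read y → write z, move R, go to s3
s3 | _zyzyz[x]x_   read x → write y, move R, go to s0
s0 | _zyzyzy[x]_   read x → write z, move R, go to s2
s2 | _zyzyzyz[_]   read _ → write y, move L, go to s0
s0 | _zyzyzy[z]y   read z → write z, move L, go to s3
s3 | _zyzyz[y]zy   read y → write y, move S, go to s0
s0 | _zyzyz[y]zy   read y → write z, move R, go to s3
s3 | _zyzyzz[z]y   read z → write z, move L, go to s0
s0 | _zyzyz[z]zy   read z → write z, move L, go to s3
s3 | _zyzy[z]zzy   read z → write z, move L, go to s0
s0 | _zyz[y]zzzy   read y → write z, move R, go to s3
s3 | _zyzz[z]zzy   read z → write z, move L, go to s0
s0 | _zyz[z]zzzy   read z → write z, move L, go to s3
s3 | _zy[z]zzzzy   read z → write z, move L, go to s0
s0 | _z[y]zzzzzy   read y → write z, move R, go to s3
s3 | _zz[z]zzzzy   read z → write z, move L, go to s0
s0 | _z[z]zzzzzy   read z → write z, move L, go to s3
s3 | _[z]zzzzzzy   read z → write z, move L, go to s0
s0 | [_]zzzzzzzy   read _ → write x, move S, go to s0
s0 | [x]zzzzzzzy   read x → write z, move R, go to s2
s2 | z[z]zzzzzzy
The non-blank tape span at halt is zzzzzzzzy.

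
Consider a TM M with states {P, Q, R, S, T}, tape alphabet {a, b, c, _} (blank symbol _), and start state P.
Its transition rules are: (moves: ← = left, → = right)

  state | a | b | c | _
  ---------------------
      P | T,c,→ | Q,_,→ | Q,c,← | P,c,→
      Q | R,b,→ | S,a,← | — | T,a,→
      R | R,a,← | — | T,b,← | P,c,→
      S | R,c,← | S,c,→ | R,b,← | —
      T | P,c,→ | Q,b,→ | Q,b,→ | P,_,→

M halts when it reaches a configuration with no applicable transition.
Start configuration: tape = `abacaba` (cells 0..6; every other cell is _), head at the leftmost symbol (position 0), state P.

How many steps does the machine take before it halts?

21

state=P head=0 tape=_[a]bacaba   (P,a)→(T,c,→)
state=T head=1 tape=_c[b]acaba   (T,b)→(Q,b,→)
state=Q head=2 tape=_cb[a]caba   (Q,a)→(R,b,→)
state=R head=3 tape=_cbb[c]aba   (R,c)→(T,b,←)
state=T head=2 tape=_cb[b]baba   (T,b)→(Q,b,→)
state=Q head=3 tape=_cbb[b]aba   (Q,b)→(S,a,←)
state=S head=2 tape=_cb[b]aaba   (S,b)→(S,c,→)
state=S head=3 tape=_cbc[a]aba   (S,a)→(R,c,←)
state=R head=2 tape=_cb[c]caba   (R,c)→(T,b,←)
state=T head=1 tape=_c[b]bcaba   (T,b)→(Q,b,→)
state=Q head=2 tape=_cb[b]caba   (Q,b)→(S,a,←)
state=S head=1 tape=_c[b]acaba   (S,b)→(S,c,→)
state=S head=2 tape=_cc[a]caba   (S,a)→(R,c,←)
state=R head=1 tape=_c[c]ccaba   (R,c)→(T,b,←)
state=T head=0 tape=_[c]bccaba   (T,c)→(Q,b,→)
state=Q head=1 tape=_b[b]ccaba   (Q,b)→(S,a,←)
state=S head=0 tape=_[b]accaba   (S,b)→(S,c,→)
state=S head=1 tape=_c[a]ccaba   (S,a)→(R,c,←)
state=R head=0 tape=_[c]cccaba   (R,c)→(T,b,←)
state=T head=-1 tape=[_]bcccaba   (T,_)→(P,_,→)
state=P head=0 tape=_[b]cccaba   (P,b)→(Q,_,→)
state=Q head=1 tape=__[c]ccaba
M halts after 21 transitions.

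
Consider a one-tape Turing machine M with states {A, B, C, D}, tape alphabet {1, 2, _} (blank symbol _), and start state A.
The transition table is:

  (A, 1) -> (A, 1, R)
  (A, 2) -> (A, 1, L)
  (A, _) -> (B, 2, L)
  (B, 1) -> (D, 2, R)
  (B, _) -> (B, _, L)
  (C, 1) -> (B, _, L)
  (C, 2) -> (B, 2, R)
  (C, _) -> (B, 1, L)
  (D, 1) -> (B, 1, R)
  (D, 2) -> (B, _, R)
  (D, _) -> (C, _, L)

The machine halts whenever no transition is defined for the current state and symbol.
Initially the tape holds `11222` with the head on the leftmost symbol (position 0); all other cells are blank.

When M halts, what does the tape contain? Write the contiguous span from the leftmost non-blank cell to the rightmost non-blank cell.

A | [1]1222__   read 1 → write 1, move R, go to A
A | 1[1]222__   read 1 → write 1, move R, go to A
A | 11[2]22__   read 2 → write 1, move L, go to A
A | 1[1]122__   read 1 → write 1, move R, go to A
A | 11[1]22__   read 1 → write 1, move R, go to A
A | 111[2]2__   read 2 → write 1, move L, go to A
A | 11[1]12__   read 1 → write 1, move R, go to A
A | 111[1]2__   read 1 → write 1, move R, go to A
A | 1111[2]__   read 2 → write 1, move L, go to A
A | 111[1]1__   read 1 → write 1, move R, go to A
A | 1111[1]__   read 1 → write 1, move R, go to A
A | 11111[_]_   read _ → write 2, move L, go to B
B | 1111[1]2_   read 1 → write 2, move R, go to D
D | 11112[2]_   read 2 → write _, move R, go to B
B | 11112_[_]   read _ → write _, move L, go to B
B | 11112[_]_   read _ → write _, move L, go to B
B | 1111[2]__
The non-blank tape span at halt is 11112.

11112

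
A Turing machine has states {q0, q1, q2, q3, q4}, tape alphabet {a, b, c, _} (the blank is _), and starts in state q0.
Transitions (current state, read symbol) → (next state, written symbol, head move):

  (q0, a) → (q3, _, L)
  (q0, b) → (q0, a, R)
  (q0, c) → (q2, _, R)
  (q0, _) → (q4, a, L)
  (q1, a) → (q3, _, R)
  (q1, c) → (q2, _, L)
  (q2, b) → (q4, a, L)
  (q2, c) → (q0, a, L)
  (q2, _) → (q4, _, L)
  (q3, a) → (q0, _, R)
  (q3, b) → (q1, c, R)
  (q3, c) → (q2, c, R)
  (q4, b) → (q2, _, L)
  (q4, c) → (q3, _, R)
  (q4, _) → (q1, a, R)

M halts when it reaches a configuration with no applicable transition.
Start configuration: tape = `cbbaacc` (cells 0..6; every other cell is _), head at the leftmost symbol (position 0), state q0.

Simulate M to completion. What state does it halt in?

state=q0 head=0 tape=[c]bbaacc__   (q0,c)→(q2,_,R)
state=q2 head=1 tape=_[b]baacc__   (q2,b)→(q4,a,L)
state=q4 head=0 tape=[_]abaacc__   (q4,_)→(q1,a,R)
state=q1 head=1 tape=a[a]baacc__   (q1,a)→(q3,_,R)
state=q3 head=2 tape=a_[b]aacc__   (q3,b)→(q1,c,R)
state=q1 head=3 tape=a_c[a]acc__   (q1,a)→(q3,_,R)
state=q3 head=4 tape=a_c_[a]cc__   (q3,a)→(q0,_,R)
state=q0 head=5 tape=a_c__[c]c__   (q0,c)→(q2,_,R)
state=q2 head=6 tape=a_c___[c]__   (q2,c)→(q0,a,L)
state=q0 head=5 tape=a_c__[_]a__   (q0,_)→(q4,a,L)
state=q4 head=4 tape=a_c_[_]aa__   (q4,_)→(q1,a,R)
state=q1 head=5 tape=a_c_a[a]a__   (q1,a)→(q3,_,R)
state=q3 head=6 tape=a_c_a_[a]__   (q3,a)→(q0,_,R)
state=q0 head=7 tape=a_c_a__[_]_   (q0,_)→(q4,a,L)
state=q4 head=6 tape=a_c_a_[_]a_   (q4,_)→(q1,a,R)
state=q1 head=7 tape=a_c_a_a[a]_   (q1,a)→(q3,_,R)
state=q3 head=8 tape=a_c_a_a_[_]
No transition is defined for (q3, _); M halts in state q3.

q3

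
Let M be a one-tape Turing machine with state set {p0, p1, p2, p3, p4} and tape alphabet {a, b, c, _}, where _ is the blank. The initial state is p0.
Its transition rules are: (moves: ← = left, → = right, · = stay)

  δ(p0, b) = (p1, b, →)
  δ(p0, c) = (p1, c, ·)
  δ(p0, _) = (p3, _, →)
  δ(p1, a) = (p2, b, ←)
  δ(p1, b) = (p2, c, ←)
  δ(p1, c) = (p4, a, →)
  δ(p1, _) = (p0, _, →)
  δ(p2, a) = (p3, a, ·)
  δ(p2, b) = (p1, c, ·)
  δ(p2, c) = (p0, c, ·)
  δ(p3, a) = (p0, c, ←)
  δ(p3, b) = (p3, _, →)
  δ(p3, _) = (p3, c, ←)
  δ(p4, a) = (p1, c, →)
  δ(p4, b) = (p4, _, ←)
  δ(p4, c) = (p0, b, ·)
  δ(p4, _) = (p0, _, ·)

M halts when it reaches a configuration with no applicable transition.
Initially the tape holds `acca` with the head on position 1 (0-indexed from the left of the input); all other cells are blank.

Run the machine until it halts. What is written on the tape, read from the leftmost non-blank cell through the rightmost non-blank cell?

state=p0 head=1 tape=a[c]ca__   (p0,c)→(p1,c,·)
state=p1 head=1 tape=a[c]ca__   (p1,c)→(p4,a,→)
state=p4 head=2 tape=aa[c]a__   (p4,c)→(p0,b,·)
state=p0 head=2 tape=aa[b]a__   (p0,b)→(p1,b,→)
state=p1 head=3 tape=aab[a]__   (p1,a)→(p2,b,←)
state=p2 head=2 tape=aa[b]b__   (p2,b)→(p1,c,·)
state=p1 head=2 tape=aa[c]b__   (p1,c)→(p4,a,→)
state=p4 head=3 tape=aaa[b]__   (p4,b)→(p4,_,←)
state=p4 head=2 tape=aa[a]___   (p4,a)→(p1,c,→)
state=p1 head=3 tape=aac[_]__   (p1,_)→(p0,_,→)
state=p0 head=4 tape=aac_[_]_   (p0,_)→(p3,_,→)
state=p3 head=5 tape=aac__[_]   (p3,_)→(p3,c,←)
state=p3 head=4 tape=aac_[_]c   (p3,_)→(p3,c,←)
state=p3 head=3 tape=aac[_]cc   (p3,_)→(p3,c,←)
state=p3 head=2 tape=aa[c]ccc
The non-blank tape span at halt is aacccc.

aacccc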